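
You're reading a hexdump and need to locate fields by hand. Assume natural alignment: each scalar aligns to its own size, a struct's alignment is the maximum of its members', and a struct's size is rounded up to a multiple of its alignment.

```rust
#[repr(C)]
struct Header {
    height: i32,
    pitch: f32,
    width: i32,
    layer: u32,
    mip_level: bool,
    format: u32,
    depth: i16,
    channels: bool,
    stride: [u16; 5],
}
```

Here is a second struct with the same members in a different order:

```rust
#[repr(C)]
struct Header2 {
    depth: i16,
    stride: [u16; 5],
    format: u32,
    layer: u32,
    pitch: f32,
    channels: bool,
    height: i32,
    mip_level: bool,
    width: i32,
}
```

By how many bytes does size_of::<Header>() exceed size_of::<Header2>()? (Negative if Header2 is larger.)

0

height at 0 (size 4, align 4) → ends 4
pitch at 4 (size 4, align 4) → ends 8
width at 8 (size 4, align 4) → ends 12
layer at 12 (size 4, align 4) → ends 16
mip_level at 16 (size 1, align 1) → ends 17
pad 3 to align 4 for format
format at 20 (size 4, align 4) → ends 24
depth at 24 (size 2, align 2) → ends 26
channels at 26 (size 1, align 1) → ends 27
pad 1 to align 2 for stride
stride at 28 (size 10, align 2) → ends 38
tail pad 2 to reach multiple of 4
total 40 bytes, alignment 4
— Header2 —
depth at 0 (size 2, align 2) → ends 2
stride at 2 (size 10, align 2) → ends 12
format at 12 (size 4, align 4) → ends 16
layer at 16 (size 4, align 4) → ends 20
pitch at 20 (size 4, align 4) → ends 24
channels at 24 (size 1, align 1) → ends 25
pad 3 to align 4 for height
height at 28 (size 4, align 4) → ends 32
mip_level at 32 (size 1, align 1) → ends 33
pad 3 to align 4 for width
width at 36 (size 4, align 4) → ends 40
total 40 bytes, alignment 4
40 − 40 = 0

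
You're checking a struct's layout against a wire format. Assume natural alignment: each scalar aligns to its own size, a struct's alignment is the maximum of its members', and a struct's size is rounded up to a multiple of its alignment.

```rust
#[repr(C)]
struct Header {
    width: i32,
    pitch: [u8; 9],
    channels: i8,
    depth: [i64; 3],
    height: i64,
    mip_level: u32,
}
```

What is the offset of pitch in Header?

4

0..4  width  (4B, 4-aligned)
4..13  pitch  (9B, 1-aligned)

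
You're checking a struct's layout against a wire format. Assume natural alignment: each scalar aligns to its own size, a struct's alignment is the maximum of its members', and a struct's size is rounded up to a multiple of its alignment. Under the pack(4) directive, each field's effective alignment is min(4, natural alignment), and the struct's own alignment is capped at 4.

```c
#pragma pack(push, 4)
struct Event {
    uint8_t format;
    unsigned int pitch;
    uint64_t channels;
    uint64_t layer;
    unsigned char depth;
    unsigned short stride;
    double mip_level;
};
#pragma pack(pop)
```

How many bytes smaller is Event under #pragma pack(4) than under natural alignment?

natural layout:
  0..1  format  (1B, 1-aligned)
  1..4  -- padding (3B)
  4..8  pitch  (4B, 4-aligned)
  8..16  channels  (8B, 8-aligned)
  16..24  layer  (8B, 8-aligned)
  24..25  depth  (1B, 1-aligned)
  25..26  -- padding (1B)
  26..28  stride  (2B, 2-aligned)
  28..32  -- padding (4B)
  32..40  mip_level  (8B, 8-aligned)
  sizeof = 40, alignof = 8
packed(4) layout:
  0..1  format  (1B, 1-aligned)
  1..4  -- padding (3B)
  4..8  pitch  (4B, 4-aligned)
  8..16  channels  (8B, 4-aligned)
  16..24  layer  (8B, 4-aligned)
  24..25  depth  (1B, 1-aligned)
  25..26  -- padding (1B)
  26..28  stride  (2B, 2-aligned)
  28..36  mip_level  (8B, 4-aligned)
  sizeof = 36, alignof = 4
40 − 36 = 4

4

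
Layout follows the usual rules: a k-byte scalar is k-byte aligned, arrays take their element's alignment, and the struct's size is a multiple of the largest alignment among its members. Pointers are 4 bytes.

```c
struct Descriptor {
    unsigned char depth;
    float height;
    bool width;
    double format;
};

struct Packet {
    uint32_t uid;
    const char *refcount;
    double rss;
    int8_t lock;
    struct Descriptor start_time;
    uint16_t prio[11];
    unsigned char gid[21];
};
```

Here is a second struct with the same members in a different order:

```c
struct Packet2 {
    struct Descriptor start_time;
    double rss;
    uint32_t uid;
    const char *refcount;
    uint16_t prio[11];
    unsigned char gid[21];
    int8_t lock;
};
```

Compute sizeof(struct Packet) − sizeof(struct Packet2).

8

Descriptor: 0..1  depth  (1B, 1-aligned); 1..4  -- padding (3B); 4..8  height  (4B, 4-aligned); 8..9  width  (1B, 1-aligned); 9..16  -- padding (7B); 16..24  format  (8B, 8-aligned); sizeof = 24, alignof = 8
0..4  uid  (4B, 4-aligned)
4..8  refcount  (4B, 4-aligned)
8..16  rss  (8B, 8-aligned)
16..17  lock  (1B, 1-aligned)
17..24  -- padding (7B)
24..48  start_time  (24B, 8-aligned)
48..70  prio  (22B, 2-aligned)
70..91  gid  (21B, 1-aligned)
91..96  -- tail padding (5B)
sizeof = 96, alignof = 8
— Packet2 —
0..24  start_time  (24B, 8-aligned)
24..32  rss  (8B, 8-aligned)
32..36  uid  (4B, 4-aligned)
36..40  refcount  (4B, 4-aligned)
40..62  prio  (22B, 2-aligned)
62..83  gid  (21B, 1-aligned)
83..84  lock  (1B, 1-aligned)
84..88  -- tail padding (4B)
sizeof = 88, alignof = 8
96 − 88 = 8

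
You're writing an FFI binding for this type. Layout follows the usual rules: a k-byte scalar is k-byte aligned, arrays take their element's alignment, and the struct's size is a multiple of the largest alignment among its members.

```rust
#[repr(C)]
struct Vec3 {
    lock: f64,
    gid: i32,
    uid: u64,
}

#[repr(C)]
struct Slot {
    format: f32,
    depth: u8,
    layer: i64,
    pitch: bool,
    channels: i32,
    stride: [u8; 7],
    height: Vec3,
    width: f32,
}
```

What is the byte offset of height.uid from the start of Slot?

48

Vec3: @0: lock [8B, align 8] → 8; @8: gid [4B, align 4] → 12; +4 pad (align 8); @16: uid [8B, align 8] → 24; size 24, align 8
@0: format [4B, align 4] → 4
@4: depth [1B, align 1] → 5
+3 pad (align 8)
@8: layer [8B, align 8] → 16
@16: pitch [1B, align 1] → 17
+3 pad (align 4)
@20: channels [4B, align 4] → 24
@24: stride [7B, align 1] → 31
+1 pad (align 8)
@32: height [24B, align 8] → 56
within Vec3: uid at 16
32 + 16 = 48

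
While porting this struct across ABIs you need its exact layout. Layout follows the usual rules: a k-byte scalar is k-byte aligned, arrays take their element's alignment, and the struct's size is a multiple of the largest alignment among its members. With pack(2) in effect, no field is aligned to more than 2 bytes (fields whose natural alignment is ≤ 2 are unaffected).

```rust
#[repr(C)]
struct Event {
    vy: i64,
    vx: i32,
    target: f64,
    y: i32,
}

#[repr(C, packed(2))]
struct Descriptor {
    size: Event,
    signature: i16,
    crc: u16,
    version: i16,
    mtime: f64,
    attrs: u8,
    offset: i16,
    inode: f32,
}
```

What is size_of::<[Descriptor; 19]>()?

1026

Event: 0..8  vy  (8B, 8-aligned); 8..12  vx  (4B, 4-aligned); 12..16  -- padding (4B); 16..24  target  (8B, 8-aligned); 24..28  y  (4B, 4-aligned); 28..32  -- tail padding (4B); sizeof = 32, alignof = 8
0..32  size  (32B, 2-aligned)
32..34  signature  (2B, 2-aligned)
34..36  crc  (2B, 2-aligned)
36..38  version  (2B, 2-aligned)
38..46  mtime  (8B, 2-aligned)
46..47  attrs  (1B, 1-aligned)
47..48  -- padding (1B)
48..50  offset  (2B, 2-aligned)
50..54  inode  (4B, 2-aligned)
sizeof = 54, alignof = 2
array of 19: 19 × 54 = 1026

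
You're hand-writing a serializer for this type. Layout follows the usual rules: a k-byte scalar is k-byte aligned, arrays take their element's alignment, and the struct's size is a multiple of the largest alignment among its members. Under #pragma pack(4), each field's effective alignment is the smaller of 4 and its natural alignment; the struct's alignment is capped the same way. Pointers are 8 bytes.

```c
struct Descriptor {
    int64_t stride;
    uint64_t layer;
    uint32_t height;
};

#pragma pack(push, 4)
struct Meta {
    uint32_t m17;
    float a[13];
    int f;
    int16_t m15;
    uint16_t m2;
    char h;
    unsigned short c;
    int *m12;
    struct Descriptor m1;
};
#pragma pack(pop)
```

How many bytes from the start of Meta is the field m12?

68

Descriptor: @0: stride [8B, align 8] → 8; @8: layer [8B, align 8] → 16; @16: height [4B, align 4] → 20; +4 tail pad (align 8); size 24, align 8
@0: m17 [4B, align 4] → 4
@4: a [52B, align 4] → 56
@56: f [4B, align 4] → 60
@60: m15 [2B, align 2] → 62
@62: m2 [2B, align 2] → 64
@64: h [1B, align 1] → 65
+1 pad (align 2)
@66: c [2B, align 2] → 68
@68: m12 [8B, align 4] → 76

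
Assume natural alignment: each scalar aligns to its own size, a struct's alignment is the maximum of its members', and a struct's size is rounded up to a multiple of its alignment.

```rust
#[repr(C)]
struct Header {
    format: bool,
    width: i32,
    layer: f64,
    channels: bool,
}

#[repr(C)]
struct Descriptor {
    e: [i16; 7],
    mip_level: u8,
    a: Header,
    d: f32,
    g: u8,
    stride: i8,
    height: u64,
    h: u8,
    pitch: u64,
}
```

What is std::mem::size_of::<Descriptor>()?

72

Header: format at 0 (size 1, align 1) → ends 1; pad 3 to align 4 for width; width at 4 (size 4, align 4) → ends 8; layer at 8 (size 8, align 8) → ends 16; channels at 16 (size 1, align 1) → ends 17; tail pad 7 to reach multiple of 8; total 24 bytes, alignment 8
e at 0 (size 14, align 2) → ends 14
mip_level at 14 (size 1, align 1) → ends 15
pad 1 to align 8 for a
a at 16 (size 24, align 8) → ends 40
d at 40 (size 4, align 4) → ends 44
g at 44 (size 1, align 1) → ends 45
stride at 45 (size 1, align 1) → ends 46
pad 2 to align 8 for height
height at 48 (size 8, align 8) → ends 56
h at 56 (size 1, align 1) → ends 57
pad 7 to align 8 for pitch
pitch at 64 (size 8, align 8) → ends 72
total 72 bytes, alignment 8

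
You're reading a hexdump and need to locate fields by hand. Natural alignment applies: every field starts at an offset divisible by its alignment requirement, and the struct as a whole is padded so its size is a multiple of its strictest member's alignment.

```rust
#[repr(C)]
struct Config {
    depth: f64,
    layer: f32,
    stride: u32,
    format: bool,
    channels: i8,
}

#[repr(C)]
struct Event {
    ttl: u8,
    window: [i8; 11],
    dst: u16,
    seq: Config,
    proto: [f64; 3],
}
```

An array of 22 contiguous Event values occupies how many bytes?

Config: @0: depth [8B, align 8] → 8; @8: layer [4B, align 4] → 12; @12: stride [4B, align 4] → 16; @16: format [1B, align 1] → 17; @17: channels [1B, align 1] → 18; +6 tail pad (align 8); size 24, align 8
@0: ttl [1B, align 1] → 1
@1: window [11B, align 1] → 12
@12: dst [2B, align 2] → 14
+2 pad (align 8)
@16: seq [24B, align 8] → 40
@40: proto [24B, align 8] → 64
size 64, align 8
array of 22: 22 × 64 = 1408

1408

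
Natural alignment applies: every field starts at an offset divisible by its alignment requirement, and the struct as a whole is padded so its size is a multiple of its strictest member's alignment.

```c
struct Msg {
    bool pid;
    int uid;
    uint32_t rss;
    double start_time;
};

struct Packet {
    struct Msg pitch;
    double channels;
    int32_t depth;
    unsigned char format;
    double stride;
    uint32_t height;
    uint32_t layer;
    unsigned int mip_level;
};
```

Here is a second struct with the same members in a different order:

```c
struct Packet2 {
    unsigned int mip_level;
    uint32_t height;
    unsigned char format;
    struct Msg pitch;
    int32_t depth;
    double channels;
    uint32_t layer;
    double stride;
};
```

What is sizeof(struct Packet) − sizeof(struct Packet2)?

-8

Msg: @0: pid [1B, align 1] → 1; +3 pad (align 4); @4: uid [4B, align 4] → 8; @8: rss [4B, align 4] → 12; +4 pad (align 8); @16: start_time [8B, align 8] → 24; size 24, align 8
@0: pitch [24B, align 8] → 24
@24: channels [8B, align 8] → 32
@32: depth [4B, align 4] → 36
@36: format [1B, align 1] → 37
+3 pad (align 8)
@40: stride [8B, align 8] → 48
@48: height [4B, align 4] → 52
@52: layer [4B, align 4] → 56
@56: mip_level [4B, align 4] → 60
+4 tail pad (align 8)
size 64, align 8
— Packet2 —
@0: mip_level [4B, align 4] → 4
@4: height [4B, align 4] → 8
@8: format [1B, align 1] → 9
+7 pad (align 8)
@16: pitch [24B, align 8] → 40
@40: depth [4B, align 4] → 44
+4 pad (align 8)
@48: channels [8B, align 8] → 56
@56: layer [4B, align 4] → 60
+4 pad (align 8)
@64: stride [8B, align 8] → 72
size 72, align 8
64 − 72 = -8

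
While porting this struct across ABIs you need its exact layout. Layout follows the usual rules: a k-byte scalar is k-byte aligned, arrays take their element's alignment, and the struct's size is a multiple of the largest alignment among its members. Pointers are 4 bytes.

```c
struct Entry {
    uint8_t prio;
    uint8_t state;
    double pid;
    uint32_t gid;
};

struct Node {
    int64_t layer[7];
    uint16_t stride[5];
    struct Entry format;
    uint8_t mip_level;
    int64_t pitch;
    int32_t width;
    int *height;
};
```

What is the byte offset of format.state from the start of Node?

Entry: prio at 0 (size 1, align 1) → ends 1; state at 1 (size 1, align 1) → ends 2; pad 6 to align 8 for pid; pid at 8 (size 8, align 8) → ends 16; gid at 16 (size 4, align 4) → ends 20; tail pad 4 to reach multiple of 8; total 24 bytes, alignment 8
layer at 0 (size 56, align 8) → ends 56
stride at 56 (size 10, align 2) → ends 66
pad 6 to align 8 for format
format at 72 (size 24, align 8) → ends 96
within Entry: state at 1
72 + 1 = 73

73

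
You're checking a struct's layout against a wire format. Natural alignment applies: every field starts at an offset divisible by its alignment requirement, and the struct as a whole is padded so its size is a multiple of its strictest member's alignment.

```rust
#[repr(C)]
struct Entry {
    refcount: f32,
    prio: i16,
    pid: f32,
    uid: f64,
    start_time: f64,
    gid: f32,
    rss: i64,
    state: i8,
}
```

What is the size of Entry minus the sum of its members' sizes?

refcount at 0 (size 4, align 4) → ends 4
prio at 4 (size 2, align 2) → ends 6
pad 2 to align 4 for pid
pid at 8 (size 4, align 4) → ends 12
pad 4 to align 8 for uid
uid at 16 (size 8, align 8) → ends 24
start_time at 24 (size 8, align 8) → ends 32
gid at 32 (size 4, align 4) → ends 36
pad 4 to align 8 for rss
rss at 40 (size 8, align 8) → ends 48
state at 48 (size 1, align 1) → ends 49
tail pad 7 to reach multiple of 8
total 56 bytes, alignment 8
data bytes 39, size 56 → padding 17

17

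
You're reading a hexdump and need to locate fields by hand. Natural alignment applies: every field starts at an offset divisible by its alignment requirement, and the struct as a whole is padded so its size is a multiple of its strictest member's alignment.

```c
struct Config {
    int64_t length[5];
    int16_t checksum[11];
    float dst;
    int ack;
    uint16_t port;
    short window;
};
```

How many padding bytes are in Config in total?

6

@0: length [40B, align 8] → 40
@40: checksum [22B, align 2] → 62
+2 pad (align 4)
@64: dst [4B, align 4] → 68
@68: ack [4B, align 4] → 72
@72: port [2B, align 2] → 74
@74: window [2B, align 2] → 76
+4 tail pad (align 8)
size 80, align 8
data bytes 74, size 80 → padding 6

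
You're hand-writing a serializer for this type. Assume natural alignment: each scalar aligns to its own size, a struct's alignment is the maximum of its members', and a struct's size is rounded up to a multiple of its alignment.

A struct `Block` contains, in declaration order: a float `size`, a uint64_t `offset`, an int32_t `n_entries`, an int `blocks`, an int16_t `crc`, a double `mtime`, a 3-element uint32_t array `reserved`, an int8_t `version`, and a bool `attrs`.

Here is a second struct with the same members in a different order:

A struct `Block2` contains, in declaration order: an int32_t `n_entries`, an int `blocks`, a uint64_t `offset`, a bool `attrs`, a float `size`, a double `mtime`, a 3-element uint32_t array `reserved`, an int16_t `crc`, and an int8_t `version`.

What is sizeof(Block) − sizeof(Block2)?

@0: size [4B, align 4] → 4
+4 pad (align 8)
@8: offset [8B, align 8] → 16
@16: n_entries [4B, align 4] → 20
@20: blocks [4B, align 4] → 24
@24: crc [2B, align 2] → 26
+6 pad (align 8)
@32: mtime [8B, align 8] → 40
@40: reserved [12B, align 4] → 52
@52: version [1B, align 1] → 53
@53: attrs [1B, align 1] → 54
+2 tail pad (align 8)
size 56, align 8
— Block2 —
@0: n_entries [4B, align 4] → 4
@4: blocks [4B, align 4] → 8
@8: offset [8B, align 8] → 16
@16: attrs [1B, align 1] → 17
+3 pad (align 4)
@20: size [4B, align 4] → 24
@24: mtime [8B, align 8] → 32
@32: reserved [12B, align 4] → 44
@44: crc [2B, align 2] → 46
@46: version [1B, align 1] → 47
+1 tail pad (align 8)
size 48, align 8
56 − 48 = 8

8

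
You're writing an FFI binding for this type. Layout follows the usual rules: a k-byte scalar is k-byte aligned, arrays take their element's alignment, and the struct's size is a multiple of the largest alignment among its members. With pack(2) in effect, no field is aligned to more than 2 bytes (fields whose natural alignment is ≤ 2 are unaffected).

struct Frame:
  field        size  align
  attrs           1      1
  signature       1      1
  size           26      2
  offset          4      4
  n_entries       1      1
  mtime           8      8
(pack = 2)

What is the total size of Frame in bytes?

42 bytes

@0: attrs [1B, align 1] → 1
@1: signature [1B, align 1] → 2
@2: size [26B, align 2] → 28
@28: offset [4B, align 2] → 32
@32: n_entries [1B, align 1] → 33
+1 pad (align 2)
@34: mtime [8B, align 2] → 42
size 42, align 2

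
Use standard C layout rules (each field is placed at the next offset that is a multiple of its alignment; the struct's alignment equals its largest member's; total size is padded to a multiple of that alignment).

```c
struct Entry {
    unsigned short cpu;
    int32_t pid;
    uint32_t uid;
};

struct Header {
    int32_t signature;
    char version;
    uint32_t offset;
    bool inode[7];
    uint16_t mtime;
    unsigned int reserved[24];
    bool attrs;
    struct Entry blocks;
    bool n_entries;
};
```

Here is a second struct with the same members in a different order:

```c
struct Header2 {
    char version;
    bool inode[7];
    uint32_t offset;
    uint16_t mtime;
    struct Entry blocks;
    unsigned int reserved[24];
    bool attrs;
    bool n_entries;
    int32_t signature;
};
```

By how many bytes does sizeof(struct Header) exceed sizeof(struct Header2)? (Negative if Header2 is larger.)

8

Entry: @0: cpu [2B, align 2] → 2; +2 pad (align 4); @4: pid [4B, align 4] → 8; @8: uid [4B, align 4] → 12; size 12, align 4
@0: signature [4B, align 4] → 4
@4: version [1B, align 1] → 5
+3 pad (align 4)
@8: offset [4B, align 4] → 12
@12: inode [7B, align 1] → 19
+1 pad (align 2)
@20: mtime [2B, align 2] → 22
+2 pad (align 4)
@24: reserved [96B, align 4] → 120
@120: attrs [1B, align 1] → 121
+3 pad (align 4)
@124: blocks [12B, align 4] → 136
@136: n_entries [1B, align 1] → 137
+3 tail pad (align 4)
size 140, align 4
— Header2 —
@0: version [1B, align 1] → 1
@1: inode [7B, align 1] → 8
@8: offset [4B, align 4] → 12
@12: mtime [2B, align 2] → 14
+2 pad (align 4)
@16: blocks [12B, align 4] → 28
@28: reserved [96B, align 4] → 124
@124: attrs [1B, align 1] → 125
@125: n_entries [1B, align 1] → 126
+2 pad (align 4)
@128: signature [4B, align 4] → 132
size 132, align 4
140 − 132 = 8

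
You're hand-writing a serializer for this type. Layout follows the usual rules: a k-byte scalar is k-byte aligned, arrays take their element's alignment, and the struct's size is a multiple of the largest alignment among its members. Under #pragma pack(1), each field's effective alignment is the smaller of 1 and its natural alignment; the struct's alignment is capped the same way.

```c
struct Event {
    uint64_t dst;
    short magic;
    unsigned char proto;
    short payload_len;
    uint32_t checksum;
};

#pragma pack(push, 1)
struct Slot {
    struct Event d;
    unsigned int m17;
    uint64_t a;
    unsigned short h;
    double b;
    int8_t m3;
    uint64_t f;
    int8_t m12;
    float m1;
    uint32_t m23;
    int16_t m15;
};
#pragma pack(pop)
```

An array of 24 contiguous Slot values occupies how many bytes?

Event: 0..8  dst  (8B, 8-aligned); 8..10  magic  (2B, 2-aligned); 10..11  proto  (1B, 1-aligned); 11..12  -- padding (1B); 12..14  payload_len  (2B, 2-aligned); 14..16  -- padding (2B); 16..20  checksum  (4B, 4-aligned); 20..24  -- tail padding (4B); sizeof = 24, alignof = 8
0..24  d  (24B, 1-aligned)
24..28  m17  (4B, 1-aligned)
28..36  a  (8B, 1-aligned)
36..38  h  (2B, 1-aligned)
38..46  b  (8B, 1-aligned)
46..47  m3  (1B, 1-aligned)
47..55  f  (8B, 1-aligned)
55..56  m12  (1B, 1-aligned)
56..60  m1  (4B, 1-aligned)
60..64  m23  (4B, 1-aligned)
64..66  m15  (2B, 1-aligned)
sizeof = 66, alignof = 1
array of 24: 24 × 66 = 1584

1584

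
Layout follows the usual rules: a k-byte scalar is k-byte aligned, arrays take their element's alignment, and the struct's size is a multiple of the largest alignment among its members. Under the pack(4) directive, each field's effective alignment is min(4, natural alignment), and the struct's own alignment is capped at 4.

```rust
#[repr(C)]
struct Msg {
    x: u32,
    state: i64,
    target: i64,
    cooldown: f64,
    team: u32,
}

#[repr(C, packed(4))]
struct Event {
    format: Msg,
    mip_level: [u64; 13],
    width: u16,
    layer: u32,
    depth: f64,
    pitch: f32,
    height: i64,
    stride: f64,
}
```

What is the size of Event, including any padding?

Msg: 0..4  x  (4B, 4-aligned); 4..8  -- padding (4B); 8..16  state  (8B, 8-aligned); 16..24  target  (8B, 8-aligned); 24..32  cooldown  (8B, 8-aligned); 32..36  team  (4B, 4-aligned); 36..40  -- tail padding (4B); sizeof = 40, alignof = 8
0..40  format  (40B, 4-aligned)
40..144  mip_level  (104B, 4-aligned)
144..146  width  (2B, 2-aligned)
146..148  -- padding (2B)
148..152  layer  (4B, 4-aligned)
152..160  depth  (8B, 4-aligned)
160..164  pitch  (4B, 4-aligned)
164..172  height  (8B, 4-aligned)
172..180  stride  (8B, 4-aligned)
sizeof = 180, alignof = 4

180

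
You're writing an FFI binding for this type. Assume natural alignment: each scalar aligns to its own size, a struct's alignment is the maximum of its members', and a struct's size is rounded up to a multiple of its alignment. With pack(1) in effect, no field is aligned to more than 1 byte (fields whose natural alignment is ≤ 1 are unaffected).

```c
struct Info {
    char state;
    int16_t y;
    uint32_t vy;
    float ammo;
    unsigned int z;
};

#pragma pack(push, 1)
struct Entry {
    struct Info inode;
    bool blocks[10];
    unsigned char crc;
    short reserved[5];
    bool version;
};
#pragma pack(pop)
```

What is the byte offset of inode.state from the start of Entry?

0

Info: 0..1  state  (1B, 1-aligned); 1..2  -- padding (1B); 2..4  y  (2B, 2-aligned); 4..8  vy  (4B, 4-aligned); 8..12  ammo  (4B, 4-aligned); 12..16  z  (4B, 4-aligned); sizeof = 16, alignof = 4
0..16  inode  (16B, 1-aligned)
within Info: state at 0
0 + 0 = 0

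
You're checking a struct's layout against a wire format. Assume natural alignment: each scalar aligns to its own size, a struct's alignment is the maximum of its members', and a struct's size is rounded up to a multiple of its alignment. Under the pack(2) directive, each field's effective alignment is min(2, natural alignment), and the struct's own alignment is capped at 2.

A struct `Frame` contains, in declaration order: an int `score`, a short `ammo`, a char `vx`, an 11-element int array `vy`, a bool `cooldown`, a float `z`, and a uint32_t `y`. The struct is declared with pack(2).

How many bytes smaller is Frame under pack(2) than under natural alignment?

2

natural layout:
  @0: score [4B, align 4] → 4
  @4: ammo [2B, align 2] → 6
  @6: vx [1B, align 1] → 7
  +1 pad (align 4)
  @8: vy [44B, align 4] → 52
  @52: cooldown [1B, align 1] → 53
  +3 pad (align 4)
  @56: z [4B, align 4] → 60
  @60: y [4B, align 4] → 64
  size 64, align 4
packed(2) layout:
  @0: score [4B, align 2] → 4
  @4: ammo [2B, align 2] → 6
  @6: vx [1B, align 1] → 7
  +1 pad (align 2)
  @8: vy [44B, align 2] → 52
  @52: cooldown [1B, align 1] → 53
  +1 pad (align 2)
  @54: z [4B, align 2] → 58
  @58: y [4B, align 2] → 62
  size 62, align 2
64 − 62 = 2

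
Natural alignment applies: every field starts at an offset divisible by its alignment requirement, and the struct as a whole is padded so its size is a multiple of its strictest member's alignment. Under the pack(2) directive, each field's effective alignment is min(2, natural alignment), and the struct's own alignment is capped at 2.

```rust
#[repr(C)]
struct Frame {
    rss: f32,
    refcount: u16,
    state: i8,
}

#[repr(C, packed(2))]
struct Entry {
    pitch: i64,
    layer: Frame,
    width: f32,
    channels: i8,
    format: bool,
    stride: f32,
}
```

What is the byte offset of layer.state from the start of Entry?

Frame: rss at 0 (size 4, align 4) → ends 4; refcount at 4 (size 2, align 2) → ends 6; state at 6 (size 1, align 1) → ends 7; tail pad 1 to reach multiple of 4; total 8 bytes, alignment 4
pitch at 0 (size 8, align 2) → ends 8
layer at 8 (size 8, align 2) → ends 16
within Frame: state at 6
8 + 6 = 14

14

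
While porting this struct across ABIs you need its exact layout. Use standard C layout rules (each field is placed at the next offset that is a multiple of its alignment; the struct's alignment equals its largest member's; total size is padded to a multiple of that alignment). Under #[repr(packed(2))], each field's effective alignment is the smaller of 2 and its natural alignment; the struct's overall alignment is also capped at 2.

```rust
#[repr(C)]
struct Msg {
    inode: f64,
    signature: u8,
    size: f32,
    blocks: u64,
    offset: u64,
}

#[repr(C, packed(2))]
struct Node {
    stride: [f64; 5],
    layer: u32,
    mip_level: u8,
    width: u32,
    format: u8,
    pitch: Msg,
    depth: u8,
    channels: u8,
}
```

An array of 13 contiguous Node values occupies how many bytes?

1118

Msg: 0..8  inode  (8B, 8-aligned); 8..9  signature  (1B, 1-aligned); 9..12  -- padding (3B); 12..16  size  (4B, 4-aligned); 16..24  blocks  (8B, 8-aligned); 24..32  offset  (8B, 8-aligned); sizeof = 32, alignof = 8
0..40  stride  (40B, 2-aligned)
40..44  layer  (4B, 2-aligned)
44..45  mip_level  (1B, 1-aligned)
45..46  -- padding (1B)
46..50  width  (4B, 2-aligned)
50..51  format  (1B, 1-aligned)
51..52  -- padding (1B)
52..84  pitch  (32B, 2-aligned)
84..85  depth  (1B, 1-aligned)
85..86  channels  (1B, 1-aligned)
sizeof = 86, alignof = 2
array of 13: 13 × 86 = 1118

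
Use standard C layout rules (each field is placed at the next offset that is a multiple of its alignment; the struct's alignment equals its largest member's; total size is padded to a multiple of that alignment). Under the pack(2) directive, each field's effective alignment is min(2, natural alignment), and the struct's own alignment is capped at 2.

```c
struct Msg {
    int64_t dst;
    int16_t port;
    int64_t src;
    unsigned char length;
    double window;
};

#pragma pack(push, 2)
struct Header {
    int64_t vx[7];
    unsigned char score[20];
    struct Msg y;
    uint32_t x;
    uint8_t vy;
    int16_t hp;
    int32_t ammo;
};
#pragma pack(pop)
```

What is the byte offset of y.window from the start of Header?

108

Msg: @0: dst [8B, align 8] → 8; @8: port [2B, align 2] → 10; +6 pad (align 8); @16: src [8B, align 8] → 24; @24: length [1B, align 1] → 25; +7 pad (align 8); @32: window [8B, align 8] → 40; size 40, align 8
@0: vx [56B, align 2] → 56
@56: score [20B, align 1] → 76
@76: y [40B, align 2] → 116
within Msg: window at 32
76 + 32 = 108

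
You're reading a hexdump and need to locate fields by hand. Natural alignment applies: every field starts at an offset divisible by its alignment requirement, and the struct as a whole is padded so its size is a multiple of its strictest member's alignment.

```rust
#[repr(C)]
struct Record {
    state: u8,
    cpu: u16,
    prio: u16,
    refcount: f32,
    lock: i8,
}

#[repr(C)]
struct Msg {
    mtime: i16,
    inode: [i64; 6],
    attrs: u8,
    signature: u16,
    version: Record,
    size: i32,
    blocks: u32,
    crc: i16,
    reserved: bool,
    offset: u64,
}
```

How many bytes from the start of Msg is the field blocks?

Record: @0: state [1B, align 1] → 1; +1 pad (align 2); @2: cpu [2B, align 2] → 4; @4: prio [2B, align 2] → 6; +2 pad (align 4); @8: refcount [4B, align 4] → 12; @12: lock [1B, align 1] → 13; +3 tail pad (align 4); size 16, align 4
@0: mtime [2B, align 2] → 2
+6 pad (align 8)
@8: inode [48B, align 8] → 56
@56: attrs [1B, align 1] → 57
+1 pad (align 2)
@58: signature [2B, align 2] → 60
@60: version [16B, align 4] → 76
@76: size [4B, align 4] → 80
@80: blocks [4B, align 4] → 84

80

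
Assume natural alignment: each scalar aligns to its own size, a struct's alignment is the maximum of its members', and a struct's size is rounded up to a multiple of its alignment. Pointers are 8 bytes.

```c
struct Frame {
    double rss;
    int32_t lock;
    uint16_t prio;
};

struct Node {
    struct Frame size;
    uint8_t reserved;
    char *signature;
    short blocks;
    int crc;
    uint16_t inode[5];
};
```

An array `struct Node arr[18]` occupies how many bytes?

Frame: @0: rss [8B, align 8] → 8; @8: lock [4B, align 4] → 12; @12: prio [2B, align 2] → 14; +2 tail pad (align 8); size 16, align 8
@0: size [16B, align 8] → 16
@16: reserved [1B, align 1] → 17
+7 pad (align 8)
@24: signature [8B, align 8] → 32
@32: blocks [2B, align 2] → 34
+2 pad (align 4)
@36: crc [4B, align 4] → 40
@40: inode [10B, align 2] → 50
+6 tail pad (align 8)
size 56, align 8
array of 18: 18 × 56 = 1008

1008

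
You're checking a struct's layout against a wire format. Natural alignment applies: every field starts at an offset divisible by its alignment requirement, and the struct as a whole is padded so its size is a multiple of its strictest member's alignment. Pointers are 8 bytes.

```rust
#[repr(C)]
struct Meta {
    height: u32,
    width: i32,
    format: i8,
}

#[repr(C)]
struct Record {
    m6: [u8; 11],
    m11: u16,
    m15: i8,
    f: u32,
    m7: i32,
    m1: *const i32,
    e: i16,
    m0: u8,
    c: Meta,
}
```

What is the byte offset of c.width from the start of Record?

40

Meta: 0..4  height  (4B, 4-aligned); 4..8  width  (4B, 4-aligned); 8..9  format  (1B, 1-aligned); 9..12  -- tail padding (3B); sizeof = 12, alignof = 4
0..11  m6  (11B, 1-aligned)
11..12  -- padding (1B)
12..14  m11  (2B, 2-aligned)
14..15  m15  (1B, 1-aligned)
15..16  -- padding (1B)
16..20  f  (4B, 4-aligned)
20..24  m7  (4B, 4-aligned)
24..32  m1  (8B, 8-aligned)
32..34  e  (2B, 2-aligned)
34..35  m0  (1B, 1-aligned)
35..36  -- padding (1B)
36..48  c  (12B, 4-aligned)
within Meta: width at 4
36 + 4 = 40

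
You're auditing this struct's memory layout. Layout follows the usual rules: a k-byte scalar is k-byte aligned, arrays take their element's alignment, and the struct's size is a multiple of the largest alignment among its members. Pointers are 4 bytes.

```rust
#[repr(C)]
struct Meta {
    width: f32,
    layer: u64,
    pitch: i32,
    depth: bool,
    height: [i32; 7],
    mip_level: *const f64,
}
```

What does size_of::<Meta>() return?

width at 0 (size 4, align 4) → ends 4
pad 4 to align 8 for layer
layer at 8 (size 8, align 8) → ends 16
pitch at 16 (size 4, align 4) → ends 20
depth at 20 (size 1, align 1) → ends 21
pad 3 to align 4 for height
height at 24 (size 28, align 4) → ends 52
mip_level at 52 (size 4, align 4) → ends 56
total 56 bytes, alignment 8

56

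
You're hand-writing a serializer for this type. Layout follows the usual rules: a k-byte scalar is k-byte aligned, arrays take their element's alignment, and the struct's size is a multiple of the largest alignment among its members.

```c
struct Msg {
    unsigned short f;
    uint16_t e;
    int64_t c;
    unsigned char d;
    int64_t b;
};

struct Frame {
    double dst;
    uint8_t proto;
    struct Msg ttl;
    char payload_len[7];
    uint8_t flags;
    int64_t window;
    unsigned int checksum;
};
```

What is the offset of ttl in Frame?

Msg: 0..2  f  (2B, 2-aligned); 2..4  e  (2B, 2-aligned); 4..8  -- padding (4B); 8..16  c  (8B, 8-aligned); 16..17  d  (1B, 1-aligned); 17..24  -- padding (7B); 24..32  b  (8B, 8-aligned); sizeof = 32, alignof = 8
0..8  dst  (8B, 8-aligned)
8..9  proto  (1B, 1-aligned)
9..16  -- padding (7B)
16..48  ttl  (32B, 8-aligned)

16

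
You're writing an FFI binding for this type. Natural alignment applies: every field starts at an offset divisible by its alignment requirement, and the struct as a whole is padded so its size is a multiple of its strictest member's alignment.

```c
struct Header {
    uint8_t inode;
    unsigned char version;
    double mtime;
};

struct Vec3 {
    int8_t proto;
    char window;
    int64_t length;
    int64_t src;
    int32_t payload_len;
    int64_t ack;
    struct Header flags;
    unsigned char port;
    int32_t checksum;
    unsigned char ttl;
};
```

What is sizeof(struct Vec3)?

Header: @0: inode [1B, align 1] → 1; @1: version [1B, align 1] → 2; +6 pad (align 8); @8: mtime [8B, align 8] → 16; size 16, align 8
@0: proto [1B, align 1] → 1
@1: window [1B, align 1] → 2
+6 pad (align 8)
@8: length [8B, align 8] → 16
@16: src [8B, align 8] → 24
@24: payload_len [4B, align 4] → 28
+4 pad (align 8)
@32: ack [8B, align 8] → 40
@40: flags [16B, align 8] → 56
@56: port [1B, align 1] → 57
+3 pad (align 4)
@60: checksum [4B, align 4] → 64
@64: ttl [1B, align 1] → 65
+7 tail pad (align 8)
size 72, align 8

72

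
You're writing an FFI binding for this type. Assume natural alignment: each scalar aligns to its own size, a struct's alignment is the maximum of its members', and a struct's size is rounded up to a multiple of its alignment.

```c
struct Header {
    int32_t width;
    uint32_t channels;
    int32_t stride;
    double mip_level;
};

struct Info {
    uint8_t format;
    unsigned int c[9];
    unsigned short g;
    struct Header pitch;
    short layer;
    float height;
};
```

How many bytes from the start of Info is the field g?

40

Header: 0..4  width  (4B, 4-aligned); 4..8  channels  (4B, 4-aligned); 8..12  stride  (4B, 4-aligned); 12..16  -- padding (4B); 16..24  mip_level  (8B, 8-aligned); sizeof = 24, alignof = 8
0..1  format  (1B, 1-aligned)
1..4  -- padding (3B)
4..40  c  (36B, 4-aligned)
40..42  g  (2B, 2-aligned)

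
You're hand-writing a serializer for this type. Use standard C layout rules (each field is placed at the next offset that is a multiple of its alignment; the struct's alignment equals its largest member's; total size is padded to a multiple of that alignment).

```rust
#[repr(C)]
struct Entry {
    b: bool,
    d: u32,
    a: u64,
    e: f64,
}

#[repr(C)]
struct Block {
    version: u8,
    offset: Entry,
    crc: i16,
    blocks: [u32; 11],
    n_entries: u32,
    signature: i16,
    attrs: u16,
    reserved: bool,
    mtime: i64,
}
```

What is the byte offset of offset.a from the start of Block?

16

Entry: b at 0 (size 1, align 1) → ends 1; pad 3 to align 4 for d; d at 4 (size 4, align 4) → ends 8; a at 8 (size 8, align 8) → ends 16; e at 16 (size 8, align 8) → ends 24; total 24 bytes, alignment 8
version at 0 (size 1, align 1) → ends 1
pad 7 to align 8 for offset
offset at 8 (size 24, align 8) → ends 32
within Entry: a at 8
8 + 8 = 16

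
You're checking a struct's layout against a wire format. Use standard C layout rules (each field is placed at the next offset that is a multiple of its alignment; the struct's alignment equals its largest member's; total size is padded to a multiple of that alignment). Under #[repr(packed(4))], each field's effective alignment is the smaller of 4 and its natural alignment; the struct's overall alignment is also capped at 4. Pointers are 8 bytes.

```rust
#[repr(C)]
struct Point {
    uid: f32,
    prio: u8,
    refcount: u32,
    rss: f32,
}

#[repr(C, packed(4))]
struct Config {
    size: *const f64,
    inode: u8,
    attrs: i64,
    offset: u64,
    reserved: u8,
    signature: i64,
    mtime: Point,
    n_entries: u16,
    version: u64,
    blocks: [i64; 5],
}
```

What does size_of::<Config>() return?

Point: 0..4  uid  (4B, 4-aligned); 4..5  prio  (1B, 1-aligned); 5..8  -- padding (3B); 8..12  refcount  (4B, 4-aligned); 12..16  rss  (4B, 4-aligned); sizeof = 16, alignof = 4
0..8  size  (8B, 4-aligned)
8..9  inode  (1B, 1-aligned)
9..12  -- padding (3B)
12..20  attrs  (8B, 4-aligned)
20..28  offset  (8B, 4-aligned)
28..29  reserved  (1B, 1-aligned)
29..32  -- padding (3B)
32..40  signature  (8B, 4-aligned)
40..56  mtime  (16B, 4-aligned)
56..58  n_entries  (2B, 2-aligned)
58..60  -- padding (2B)
60..68  version  (8B, 4-aligned)
68..108  blocks  (40B, 4-aligned)
sizeof = 108, alignof = 4

108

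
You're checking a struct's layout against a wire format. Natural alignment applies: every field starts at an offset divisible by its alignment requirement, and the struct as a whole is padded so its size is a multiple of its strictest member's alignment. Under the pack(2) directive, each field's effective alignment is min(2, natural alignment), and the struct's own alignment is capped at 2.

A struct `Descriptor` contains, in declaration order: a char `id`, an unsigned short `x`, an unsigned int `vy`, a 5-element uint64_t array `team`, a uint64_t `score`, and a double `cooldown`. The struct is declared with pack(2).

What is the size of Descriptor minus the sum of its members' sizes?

1

0..1  id  (1B, 1-aligned)
1..2  -- padding (1B)
2..4  x  (2B, 2-aligned)
4..8  vy  (4B, 2-aligned)
8..48  team  (40B, 2-aligned)
48..56  score  (8B, 2-aligned)
56..64  cooldown  (8B, 2-aligned)
sizeof = 64, alignof = 2
data bytes 63, size 64 → padding 1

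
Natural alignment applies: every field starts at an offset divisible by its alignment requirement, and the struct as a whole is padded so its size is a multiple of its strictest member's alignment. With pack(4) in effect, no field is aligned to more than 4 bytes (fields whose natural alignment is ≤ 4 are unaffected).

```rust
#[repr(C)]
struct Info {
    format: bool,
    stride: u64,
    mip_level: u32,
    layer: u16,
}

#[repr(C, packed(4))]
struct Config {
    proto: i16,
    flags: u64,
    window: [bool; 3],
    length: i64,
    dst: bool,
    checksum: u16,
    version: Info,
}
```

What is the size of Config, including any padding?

Info: format at 0 (size 1, align 1) → ends 1; pad 7 to align 8 for stride; stride at 8 (size 8, align 8) → ends 16; mip_level at 16 (size 4, align 4) → ends 20; layer at 20 (size 2, align 2) → ends 22; tail pad 2 to reach multiple of 8; total 24 bytes, alignment 8
proto at 0 (size 2, align 2) → ends 2
pad 2 to align 4 for flags
flags at 4 (size 8, align 4) → ends 12
window at 12 (size 3, align 1) → ends 15
pad 1 to align 4 for length
length at 16 (size 8, align 4) → ends 24
dst at 24 (size 1, align 1) → ends 25
pad 1 to align 2 for checksum
checksum at 26 (size 2, align 2) → ends 28
version at 28 (size 24, align 4) → ends 52
total 52 bytes, alignment 4

52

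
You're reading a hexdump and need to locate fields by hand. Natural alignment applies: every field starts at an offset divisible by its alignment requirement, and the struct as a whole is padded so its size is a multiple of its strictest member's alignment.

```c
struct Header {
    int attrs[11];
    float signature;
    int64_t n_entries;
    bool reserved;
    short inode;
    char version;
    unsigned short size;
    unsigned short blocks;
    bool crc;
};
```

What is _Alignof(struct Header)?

8

member alignments: attrs=4, signature=4, n_entries=8, reserved=1, inode=2, version=1, size=2, blocks=2, crc=1
max = 8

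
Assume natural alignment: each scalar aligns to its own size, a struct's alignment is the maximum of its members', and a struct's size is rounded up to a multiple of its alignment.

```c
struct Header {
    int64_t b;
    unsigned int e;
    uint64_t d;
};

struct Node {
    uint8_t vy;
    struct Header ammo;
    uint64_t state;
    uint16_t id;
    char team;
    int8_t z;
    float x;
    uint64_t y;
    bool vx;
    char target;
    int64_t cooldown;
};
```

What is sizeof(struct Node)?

Header: 0..8  b  (8B, 8-aligned); 8..12  e  (4B, 4-aligned); 12..16  -- padding (4B); 16..24  d  (8B, 8-aligned); sizeof = 24, alignof = 8
0..1  vy  (1B, 1-aligned)
1..8  -- padding (7B)
8..32  ammo  (24B, 8-aligned)
32..40  state  (8B, 8-aligned)
40..42  id  (2B, 2-aligned)
42..43  team  (1B, 1-aligned)
43..44  z  (1B, 1-aligned)
44..48  x  (4B, 4-aligned)
48..56  y  (8B, 8-aligned)
56..57  vx  (1B, 1-aligned)
57..58  target  (1B, 1-aligned)
58..64  -- padding (6B)
64..72  cooldown  (8B, 8-aligned)
sizeof = 72, alignof = 8

72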